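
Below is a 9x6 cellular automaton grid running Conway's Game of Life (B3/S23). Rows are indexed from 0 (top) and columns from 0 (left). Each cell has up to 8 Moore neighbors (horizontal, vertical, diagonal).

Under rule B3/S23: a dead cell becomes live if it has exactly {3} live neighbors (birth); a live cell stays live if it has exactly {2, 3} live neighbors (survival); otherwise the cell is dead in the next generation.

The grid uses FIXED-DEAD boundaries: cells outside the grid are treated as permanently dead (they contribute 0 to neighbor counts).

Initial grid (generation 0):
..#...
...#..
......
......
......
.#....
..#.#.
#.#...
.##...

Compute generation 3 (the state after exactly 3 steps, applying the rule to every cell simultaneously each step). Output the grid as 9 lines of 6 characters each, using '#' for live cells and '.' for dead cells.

Simulating step by step:
Generation 0 (given above): 9 live cells
Generation 1: 5 live cells
......
......
......
......
......
......
..##..
..#...
.##...
Generation 2: 4 live cells
......
......
......
......
......
......
..##..
......
.##...
Generation 3: 2 live cells
(generation 3 grid is the final answer)

Answer: ......
......
......
......
......
......
......
.#.#..
......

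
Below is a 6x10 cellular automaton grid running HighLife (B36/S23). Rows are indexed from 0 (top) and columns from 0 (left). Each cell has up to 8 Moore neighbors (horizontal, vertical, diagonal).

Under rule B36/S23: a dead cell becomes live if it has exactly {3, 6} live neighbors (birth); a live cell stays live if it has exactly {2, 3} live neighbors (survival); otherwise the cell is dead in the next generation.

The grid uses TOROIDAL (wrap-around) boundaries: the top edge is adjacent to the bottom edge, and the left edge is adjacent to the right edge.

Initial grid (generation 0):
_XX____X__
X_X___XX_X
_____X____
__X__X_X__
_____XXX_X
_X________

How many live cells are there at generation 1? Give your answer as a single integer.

Answer: 26

Derivation:
Simulating step by step:
Generation 0 (given above): 17 live cells
Generation 1: 26 live cells
__X___XXX_
X_X___XXX_
_X___X_XX_
____XXXXX_
_____X_XX_
XXX____XX_
Population at generation 1: 26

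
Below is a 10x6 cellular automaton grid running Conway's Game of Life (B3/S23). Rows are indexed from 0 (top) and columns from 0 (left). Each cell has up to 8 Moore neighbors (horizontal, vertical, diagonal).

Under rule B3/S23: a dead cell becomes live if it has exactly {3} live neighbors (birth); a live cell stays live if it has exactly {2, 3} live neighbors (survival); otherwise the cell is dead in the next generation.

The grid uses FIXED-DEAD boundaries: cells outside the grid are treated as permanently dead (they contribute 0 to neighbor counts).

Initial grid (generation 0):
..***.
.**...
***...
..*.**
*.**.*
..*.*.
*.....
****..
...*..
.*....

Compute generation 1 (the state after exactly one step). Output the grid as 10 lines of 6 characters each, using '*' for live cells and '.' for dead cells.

Simulating step by step:
Generation 0 (given above): 24 live cells
Generation 1: 19 live cells
(generation 1 grid is the final answer)

Answer: .***..
*.....
*.....
*...**
..*..*
..*.*.
*.....
****..
*..*..
......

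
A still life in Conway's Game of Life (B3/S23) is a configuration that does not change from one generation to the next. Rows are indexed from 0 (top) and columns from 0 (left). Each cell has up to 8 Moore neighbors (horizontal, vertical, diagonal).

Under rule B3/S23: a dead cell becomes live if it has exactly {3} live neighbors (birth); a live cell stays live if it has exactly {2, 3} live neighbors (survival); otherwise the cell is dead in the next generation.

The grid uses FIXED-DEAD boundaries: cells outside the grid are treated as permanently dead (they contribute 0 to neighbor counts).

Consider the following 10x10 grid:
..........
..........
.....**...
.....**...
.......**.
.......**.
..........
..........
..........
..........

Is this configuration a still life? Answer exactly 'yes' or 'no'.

Answer: no

Derivation:
Compute generation 1 and compare to generation 0 (given above):
Generation 1:
..........
..........
.....**...
.....*....
........*.
.......**.
..........
..........
..........
..........
Cell (3,6) differs: gen0=1 vs gen1=0 -> NOT a still life.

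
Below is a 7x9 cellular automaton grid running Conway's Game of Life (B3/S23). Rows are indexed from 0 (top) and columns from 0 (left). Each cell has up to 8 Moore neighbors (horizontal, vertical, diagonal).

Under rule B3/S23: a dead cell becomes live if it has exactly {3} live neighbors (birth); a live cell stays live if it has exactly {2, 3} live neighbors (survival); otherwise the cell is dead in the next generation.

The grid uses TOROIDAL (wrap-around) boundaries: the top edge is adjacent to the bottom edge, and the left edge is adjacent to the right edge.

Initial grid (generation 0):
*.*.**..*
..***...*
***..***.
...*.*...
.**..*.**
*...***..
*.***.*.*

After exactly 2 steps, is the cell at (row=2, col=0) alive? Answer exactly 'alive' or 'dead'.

Simulating step by step:
Generation 0 (given above): 32 live cells
Generation 1: 16 live cells
.........
.........
**...****
...*.*...
****...**
.........
..*...*..
Generation 2: 22 live cells
.........
*.....***
*...*****
...*.*...
*****...*
*..*...**
.........

Cell (2,0) at generation 2: 1 -> alive

Answer: alive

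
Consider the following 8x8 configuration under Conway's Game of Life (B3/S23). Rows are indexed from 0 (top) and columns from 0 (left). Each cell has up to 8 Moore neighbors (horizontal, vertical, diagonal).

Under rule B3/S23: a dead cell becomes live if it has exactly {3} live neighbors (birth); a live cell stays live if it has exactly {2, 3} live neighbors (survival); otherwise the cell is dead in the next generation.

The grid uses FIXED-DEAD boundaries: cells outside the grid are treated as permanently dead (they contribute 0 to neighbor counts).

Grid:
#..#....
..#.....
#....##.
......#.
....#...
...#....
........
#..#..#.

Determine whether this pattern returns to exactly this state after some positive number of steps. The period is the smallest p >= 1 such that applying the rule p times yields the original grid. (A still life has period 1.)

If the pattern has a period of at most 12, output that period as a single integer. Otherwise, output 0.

Answer: 0

Derivation:
Simulating and comparing each generation to the original:
Gen 0 (original, given above): 12 live cells
Gen 1: 4 live cells, differs from original
Gen 2: 4 live cells, differs from original
Gen 3: 4 live cells, differs from original
Gen 4: 4 live cells, differs from original
Gen 5: 4 live cells, differs from original
Gen 6: 4 live cells, differs from original
Gen 7: 4 live cells, differs from original
Gen 8: 4 live cells, differs from original
Gen 9: 4 live cells, differs from original
Gen 10: 4 live cells, differs from original
Gen 11: 4 live cells, differs from original
Gen 12: 4 live cells, differs from original
No period found within 12 steps.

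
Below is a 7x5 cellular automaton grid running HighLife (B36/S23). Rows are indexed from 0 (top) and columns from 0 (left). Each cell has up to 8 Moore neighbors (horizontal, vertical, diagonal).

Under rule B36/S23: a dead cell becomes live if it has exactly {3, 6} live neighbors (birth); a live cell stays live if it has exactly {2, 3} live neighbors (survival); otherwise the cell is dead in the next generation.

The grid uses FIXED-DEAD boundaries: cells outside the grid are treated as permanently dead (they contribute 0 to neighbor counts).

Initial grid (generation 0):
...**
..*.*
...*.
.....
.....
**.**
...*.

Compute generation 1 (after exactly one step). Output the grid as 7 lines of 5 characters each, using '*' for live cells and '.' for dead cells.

Simulating step by step:
Generation 0 (given above): 10 live cells
Generation 1: 11 live cells
(generation 1 grid is the final answer)

Answer: ...**
..*.*
...*.
.....
.....
..***
..***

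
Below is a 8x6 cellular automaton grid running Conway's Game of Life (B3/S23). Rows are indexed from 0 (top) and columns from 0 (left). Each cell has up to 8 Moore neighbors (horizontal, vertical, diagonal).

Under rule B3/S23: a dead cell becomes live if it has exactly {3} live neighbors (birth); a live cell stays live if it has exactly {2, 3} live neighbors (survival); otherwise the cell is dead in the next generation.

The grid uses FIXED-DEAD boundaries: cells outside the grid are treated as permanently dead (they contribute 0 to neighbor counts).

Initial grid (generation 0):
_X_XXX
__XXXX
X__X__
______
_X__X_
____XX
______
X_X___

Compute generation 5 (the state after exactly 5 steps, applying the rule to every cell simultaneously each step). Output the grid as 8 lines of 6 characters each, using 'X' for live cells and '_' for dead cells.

Answer: ______
______
__X__X
__XX_X
___X__
______
______
______

Derivation:
Simulating step by step:
Generation 0 (given above): 16 live cells
Generation 1: 9 live cells
_____X
_X___X
__XX__
______
____XX
____XX
______
______
Generation 2: 9 live cells
______
__X_X_
__X___
___XX_
____XX
____XX
______
______
Generation 3: 8 live cells
______
___X__
__X_X_
___XXX
______
____XX
______
______
Generation 4: 7 live cells
______
___X__
__X__X
___XXX
___X__
______
______
______
Generation 5: 6 live cells
(generation 5 grid is the final answer)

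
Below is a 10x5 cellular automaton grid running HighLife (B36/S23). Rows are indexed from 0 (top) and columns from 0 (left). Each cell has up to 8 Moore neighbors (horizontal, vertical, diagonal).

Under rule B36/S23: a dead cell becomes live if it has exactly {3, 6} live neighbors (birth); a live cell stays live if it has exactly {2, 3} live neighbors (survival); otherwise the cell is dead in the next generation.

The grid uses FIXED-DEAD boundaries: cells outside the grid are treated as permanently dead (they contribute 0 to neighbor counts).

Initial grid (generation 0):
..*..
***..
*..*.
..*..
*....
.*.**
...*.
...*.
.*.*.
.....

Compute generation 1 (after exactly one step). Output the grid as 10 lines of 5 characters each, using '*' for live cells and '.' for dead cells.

Answer: ..*..
*.**.
*..*.
.*...
.***.
..***
...*.
...**
..*..
.....

Derivation:
Simulating step by step:
Generation 0 (given above): 15 live cells
Generation 1: 17 live cells
(generation 1 grid is the final answer)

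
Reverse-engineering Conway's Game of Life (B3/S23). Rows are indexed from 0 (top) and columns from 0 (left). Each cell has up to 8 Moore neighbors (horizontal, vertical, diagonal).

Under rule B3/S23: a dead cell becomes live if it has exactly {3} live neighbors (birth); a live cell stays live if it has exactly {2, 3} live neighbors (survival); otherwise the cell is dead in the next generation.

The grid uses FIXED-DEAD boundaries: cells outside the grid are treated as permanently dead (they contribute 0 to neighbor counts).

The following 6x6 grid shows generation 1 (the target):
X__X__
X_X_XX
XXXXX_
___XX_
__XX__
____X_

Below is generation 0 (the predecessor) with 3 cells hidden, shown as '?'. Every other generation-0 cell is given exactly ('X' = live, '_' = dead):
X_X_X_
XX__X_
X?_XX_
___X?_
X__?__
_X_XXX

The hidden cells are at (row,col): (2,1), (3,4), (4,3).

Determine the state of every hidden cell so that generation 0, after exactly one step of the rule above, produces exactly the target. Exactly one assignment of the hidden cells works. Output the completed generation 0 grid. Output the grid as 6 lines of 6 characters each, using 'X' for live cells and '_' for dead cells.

Answer: X_X_X_
XX__X_
X__XX_
___X__
X_____
_X_XXX

Derivation:
Hidden generation-0 cells (in order): (2,1), (3,4), (4,3).
A hidden cell only influences target cells in its own 3x3 neighborhood. Try each of the 2^3 = 8 assignments, step the completed generation 0 forward once under B3/S23, and compare with the target:
  (2,1)=_ (3,4)=_ (4,3)=_ -> step reproduces the target at every cell -> ACCEPT
  (2,1)=_ (3,4)=_ (4,3)=X -> step gives (3,2)='X' but target has '_' -> reject
  (2,1)=_ (3,4)=X (4,3)=_ -> step gives (2,3)='_' but target has 'X' -> reject
  (2,1)=_ (3,4)=X (4,3)=X -> step gives (2,3)='_' but target has 'X' -> reject
  (2,1)=X (3,4)=_ (4,3)=_ -> step gives (1,0)='_' but target has 'X' -> reject
  (2,1)=X (3,4)=_ (4,3)=X -> step gives (1,0)='_' but target has 'X' -> reject
  (2,1)=X (3,4)=X (4,3)=_ -> step gives (1,0)='_' but target has 'X' -> reject
  (2,1)=X (3,4)=X (4,3)=X -> step gives (1,0)='_' but target has 'X' -> reject
Unique solution: (2,1)=dead, (3,4)=dead, (4,3)=dead.
Check: live-neighbor counts of every cell in the completed generation 0:
241312
343533
233332
222231
123342
212121
Applying B3/S23 to generation 0 with these counts gives:
X__X__
X_X_XX
XXXXX_
___XX_
__XX__
____X_
which matches the target exactly.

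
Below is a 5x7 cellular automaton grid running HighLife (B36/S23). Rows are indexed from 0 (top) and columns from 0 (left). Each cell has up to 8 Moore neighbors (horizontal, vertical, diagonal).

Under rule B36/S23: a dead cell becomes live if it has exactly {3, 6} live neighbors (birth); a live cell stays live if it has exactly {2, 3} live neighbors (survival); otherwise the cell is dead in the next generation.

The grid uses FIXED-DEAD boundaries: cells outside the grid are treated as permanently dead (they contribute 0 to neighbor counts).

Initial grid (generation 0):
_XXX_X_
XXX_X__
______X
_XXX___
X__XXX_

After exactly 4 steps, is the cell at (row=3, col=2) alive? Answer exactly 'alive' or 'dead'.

Simulating step by step:
Generation 0 (given above): 16 live cells
Generation 1: 14 live cells
X__XX__
X___XX_
X______
_XXX_X_
_X_XX__
Generation 2: 18 live cells
___XXX_
XX_XXX_
X_XX_X_
XX_X___
_X_XX__
Generation 3: 15 live cells
__XX_X_
XX____X
_X__XX_
X_X____
XX_XX__
Generation 4: 15 live cells
_XX____
XX_X__X
__X__X_
X_X__X_
XXXX___

Cell (3,2) at generation 4: 1 -> alive

Answer: alive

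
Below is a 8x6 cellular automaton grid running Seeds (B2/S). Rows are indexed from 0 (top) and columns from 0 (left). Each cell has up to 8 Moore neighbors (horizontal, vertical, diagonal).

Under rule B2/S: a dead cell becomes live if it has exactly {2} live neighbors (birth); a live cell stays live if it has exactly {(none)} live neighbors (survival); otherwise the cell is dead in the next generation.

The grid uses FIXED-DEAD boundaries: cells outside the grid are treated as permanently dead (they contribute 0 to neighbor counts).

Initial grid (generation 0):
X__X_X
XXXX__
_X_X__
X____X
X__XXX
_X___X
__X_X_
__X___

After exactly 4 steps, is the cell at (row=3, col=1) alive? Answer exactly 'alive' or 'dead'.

Answer: alive

Derivation:
Simulating step by step:
Generation 0 (given above): 20 live cells
Generation 1: 4 live cells
______
______
______
______
__X___
X_____
_____X
_X____
Generation 2: 4 live cells
______
______
______
______
_X____
_X____
XX____
______
Generation 3: 5 live cells
______
______
______
______
X_X___
______
__X___
XX____
Generation 4: 6 live cells
______
______
______
_X____
_X____
__XX__
X_____
__X___

Cell (3,1) at generation 4: 1 -> alive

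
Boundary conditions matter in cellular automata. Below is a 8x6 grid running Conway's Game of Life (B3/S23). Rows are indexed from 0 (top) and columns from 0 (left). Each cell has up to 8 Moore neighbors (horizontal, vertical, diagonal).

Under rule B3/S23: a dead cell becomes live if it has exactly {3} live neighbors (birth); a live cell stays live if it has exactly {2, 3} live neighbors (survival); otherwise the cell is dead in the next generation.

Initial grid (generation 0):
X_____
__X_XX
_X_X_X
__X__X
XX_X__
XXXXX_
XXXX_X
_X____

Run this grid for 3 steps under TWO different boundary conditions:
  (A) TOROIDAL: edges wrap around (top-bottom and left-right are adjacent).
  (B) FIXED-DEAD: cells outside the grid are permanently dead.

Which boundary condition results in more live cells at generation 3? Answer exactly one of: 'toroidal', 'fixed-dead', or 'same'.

Answer: fixed-dead

Derivation:
Under TOROIDAL boundary, generation 3:
__XX__
X___X_
XXX___
XX____
______
______
______
____X_
Population = 10

Under FIXED-DEAD boundary, generation 3:
__XXX_
XX_X_X
___X_X
X_X___
_X____
______
______
______
Population = 12

Comparison: toroidal=10, fixed-dead=12 -> fixed-dead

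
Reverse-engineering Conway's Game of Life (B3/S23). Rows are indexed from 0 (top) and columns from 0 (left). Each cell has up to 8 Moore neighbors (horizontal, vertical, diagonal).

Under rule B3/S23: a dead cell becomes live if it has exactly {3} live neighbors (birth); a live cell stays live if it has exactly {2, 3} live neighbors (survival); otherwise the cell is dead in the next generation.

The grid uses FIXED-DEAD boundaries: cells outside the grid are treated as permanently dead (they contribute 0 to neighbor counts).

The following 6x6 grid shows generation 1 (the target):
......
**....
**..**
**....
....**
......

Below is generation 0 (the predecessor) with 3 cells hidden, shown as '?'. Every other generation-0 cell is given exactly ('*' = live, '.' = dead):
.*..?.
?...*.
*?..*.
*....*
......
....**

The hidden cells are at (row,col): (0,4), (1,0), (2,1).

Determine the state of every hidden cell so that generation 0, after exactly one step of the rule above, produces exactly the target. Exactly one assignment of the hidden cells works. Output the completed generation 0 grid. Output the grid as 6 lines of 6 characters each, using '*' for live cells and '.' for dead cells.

Hidden generation-0 cells (in order): (0,4), (1,0), (2,1).
A hidden cell only influences target cells in its own 3x3 neighborhood. Try each of the 2^3 = 8 assignments, step the completed generation 0 forward once under B3/S23, and compare with the target:
  (0,4)=. (1,0)=. (2,1)=. -> step gives (1,0)='.' but target has '*' -> reject
  (0,4)=. (1,0)=. (2,1)=* -> step reproduces the target at every cell -> ACCEPT
  (0,4)=. (1,0)=* (2,1)=. -> step gives (3,0)='.' but target has '*' -> reject
  (0,4)=. (1,0)=* (2,1)=* -> step gives (1,1)='.' but target has '*' -> reject
  (0,4)=* (1,0)=. (2,1)=. -> step gives (1,0)='.' but target has '*' -> reject
  (0,4)=* (1,0)=. (2,1)=* -> step gives (1,3)='*' but target has '.' -> reject
  (0,4)=* (1,0)=* (2,1)=. -> step gives (1,3)='*' but target has '.' -> reject
  (0,4)=* (1,0)=* (2,1)=* -> step gives (1,1)='.' but target has '*' -> reject
Unique solution: (0,4)=dead, (1,0)=dead, (2,1)=live.
Check: live-neighbor counts of every cell in the completed generation 0:
101111
332212
221223
231121
110133
000111
Applying B3/S23 to generation 0 with these counts gives:
......
**....
**..**
**....
....**
......
which matches the target exactly.

Answer: .*....
....*.
**..*.
*....*
......
....**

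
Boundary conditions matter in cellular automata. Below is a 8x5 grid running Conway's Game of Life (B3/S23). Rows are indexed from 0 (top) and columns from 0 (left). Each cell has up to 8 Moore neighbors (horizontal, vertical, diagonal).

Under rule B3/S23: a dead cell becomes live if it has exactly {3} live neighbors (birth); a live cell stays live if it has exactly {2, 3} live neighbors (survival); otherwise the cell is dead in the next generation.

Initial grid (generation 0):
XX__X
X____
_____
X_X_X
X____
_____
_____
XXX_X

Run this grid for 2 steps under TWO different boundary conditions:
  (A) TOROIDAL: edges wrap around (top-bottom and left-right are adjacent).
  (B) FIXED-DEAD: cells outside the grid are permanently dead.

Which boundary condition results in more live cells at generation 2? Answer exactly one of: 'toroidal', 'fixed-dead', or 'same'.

Answer: toroidal

Derivation:
Under TOROIDAL boundary, generation 2:
_____
_____
__XX_
__XX_
_X__X
____X
XXXXX
X___X
Population = 14

Under FIXED-DEAD boundary, generation 2:
XX___
__X__
_XX__
XXX__
_____
_____
_____
_____
Population = 8

Comparison: toroidal=14, fixed-dead=8 -> toroidal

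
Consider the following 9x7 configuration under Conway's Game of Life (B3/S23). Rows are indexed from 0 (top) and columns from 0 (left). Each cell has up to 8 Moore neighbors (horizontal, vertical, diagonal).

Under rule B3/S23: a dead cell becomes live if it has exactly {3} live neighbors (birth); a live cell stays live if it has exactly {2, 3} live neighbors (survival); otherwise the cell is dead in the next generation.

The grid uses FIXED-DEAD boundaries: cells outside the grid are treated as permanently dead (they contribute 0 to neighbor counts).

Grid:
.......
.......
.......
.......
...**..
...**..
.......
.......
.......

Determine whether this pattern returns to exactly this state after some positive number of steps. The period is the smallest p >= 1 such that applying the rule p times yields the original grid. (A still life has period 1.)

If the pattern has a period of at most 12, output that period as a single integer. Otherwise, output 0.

Answer: 1

Derivation:
Simulating and comparing each generation to the original:
Gen 0 (original, given above): 4 live cells
Gen 1: 4 live cells, MATCHES original -> period = 1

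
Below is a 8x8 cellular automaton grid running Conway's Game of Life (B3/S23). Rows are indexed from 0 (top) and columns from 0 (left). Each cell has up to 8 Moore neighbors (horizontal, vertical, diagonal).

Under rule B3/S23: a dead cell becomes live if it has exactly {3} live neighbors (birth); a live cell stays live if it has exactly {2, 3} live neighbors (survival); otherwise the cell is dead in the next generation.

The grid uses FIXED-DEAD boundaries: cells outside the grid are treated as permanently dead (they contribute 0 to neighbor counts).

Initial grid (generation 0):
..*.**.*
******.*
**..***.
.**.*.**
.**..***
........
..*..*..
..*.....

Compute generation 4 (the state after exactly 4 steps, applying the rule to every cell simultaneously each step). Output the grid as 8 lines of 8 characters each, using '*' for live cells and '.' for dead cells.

Simulating step by step:
Generation 0 (given above): 29 live cells
Generation 1: 13 live cells
..*..*..
*......*
........
....*...
.***.*.*
.**..*..
........
........
Generation 2: 11 live cells
........
........
........
..***...
.*.*.**.
.*.**.*.
........
........
Generation 3: 10 live cells
........
........
...*....
..****..
.*....*.
...**.*.
........
........
Generation 4: 8 live cells
(generation 4 grid is the final answer)

Answer: ........
........
..**....
..****..
......*.
.....*..
........
........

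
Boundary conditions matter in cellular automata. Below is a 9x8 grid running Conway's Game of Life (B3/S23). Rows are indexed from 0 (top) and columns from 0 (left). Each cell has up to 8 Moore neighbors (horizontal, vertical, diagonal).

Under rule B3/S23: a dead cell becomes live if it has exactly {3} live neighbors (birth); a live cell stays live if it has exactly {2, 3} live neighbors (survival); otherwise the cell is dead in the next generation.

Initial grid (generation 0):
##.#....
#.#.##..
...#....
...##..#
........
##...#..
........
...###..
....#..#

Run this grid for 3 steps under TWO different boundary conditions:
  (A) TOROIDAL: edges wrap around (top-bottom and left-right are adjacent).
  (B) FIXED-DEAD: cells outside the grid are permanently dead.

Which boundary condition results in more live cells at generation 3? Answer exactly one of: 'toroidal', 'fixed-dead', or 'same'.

Answer: fixed-dead

Derivation:
Under TOROIDAL boundary, generation 3:
........
##..#...
###....#
.....#..
...#.#..
....#...
....###.
.....#.#
#.......
Population = 17

Under FIXED-DEAD boundary, generation 3:
.#.###..
#.#.##..
.##...#.
.....#..
...#.#..
....#...
........
.....##.
....#...
Population = 18

Comparison: toroidal=17, fixed-dead=18 -> fixed-dead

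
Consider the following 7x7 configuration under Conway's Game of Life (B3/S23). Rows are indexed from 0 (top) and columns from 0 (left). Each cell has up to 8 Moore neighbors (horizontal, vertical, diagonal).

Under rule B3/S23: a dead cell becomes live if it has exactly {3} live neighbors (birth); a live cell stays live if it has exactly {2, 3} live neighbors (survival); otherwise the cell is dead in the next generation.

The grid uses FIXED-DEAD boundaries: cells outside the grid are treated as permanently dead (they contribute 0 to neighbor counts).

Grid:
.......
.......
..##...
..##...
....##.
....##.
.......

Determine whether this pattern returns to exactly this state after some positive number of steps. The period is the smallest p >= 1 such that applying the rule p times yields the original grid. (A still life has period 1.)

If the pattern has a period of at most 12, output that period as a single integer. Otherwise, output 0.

Answer: 2

Derivation:
Simulating and comparing each generation to the original:
Gen 0 (original, given above): 8 live cells
Gen 1: 6 live cells, differs from original
Gen 2: 8 live cells, MATCHES original -> period = 2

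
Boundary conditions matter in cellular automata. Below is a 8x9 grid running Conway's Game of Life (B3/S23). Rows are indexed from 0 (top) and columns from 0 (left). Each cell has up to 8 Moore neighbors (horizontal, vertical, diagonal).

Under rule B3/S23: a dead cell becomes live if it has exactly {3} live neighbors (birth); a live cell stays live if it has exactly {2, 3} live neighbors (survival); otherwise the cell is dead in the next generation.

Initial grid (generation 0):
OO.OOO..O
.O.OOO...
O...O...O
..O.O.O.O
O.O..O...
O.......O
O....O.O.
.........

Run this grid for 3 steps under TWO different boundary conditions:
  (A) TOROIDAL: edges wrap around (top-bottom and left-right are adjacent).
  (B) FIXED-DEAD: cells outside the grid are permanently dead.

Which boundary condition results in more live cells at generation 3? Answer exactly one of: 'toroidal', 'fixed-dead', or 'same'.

Answer: toroidal

Derivation:
Under TOROIDAL boundary, generation 3:
OOOOO.O..
O.O..OO..
.OO......
..O.OOO.O
O.O.OOO.O
....O..O.
....O..O.
..OO...O.
Population = 30

Under FIXED-DEAD boundary, generation 3:
.O.......
O........
.OO......
.OO.OOOOO
....OO.OO
.....OO..
.........
.........
Population = 17

Comparison: toroidal=30, fixed-dead=17 -> toroidal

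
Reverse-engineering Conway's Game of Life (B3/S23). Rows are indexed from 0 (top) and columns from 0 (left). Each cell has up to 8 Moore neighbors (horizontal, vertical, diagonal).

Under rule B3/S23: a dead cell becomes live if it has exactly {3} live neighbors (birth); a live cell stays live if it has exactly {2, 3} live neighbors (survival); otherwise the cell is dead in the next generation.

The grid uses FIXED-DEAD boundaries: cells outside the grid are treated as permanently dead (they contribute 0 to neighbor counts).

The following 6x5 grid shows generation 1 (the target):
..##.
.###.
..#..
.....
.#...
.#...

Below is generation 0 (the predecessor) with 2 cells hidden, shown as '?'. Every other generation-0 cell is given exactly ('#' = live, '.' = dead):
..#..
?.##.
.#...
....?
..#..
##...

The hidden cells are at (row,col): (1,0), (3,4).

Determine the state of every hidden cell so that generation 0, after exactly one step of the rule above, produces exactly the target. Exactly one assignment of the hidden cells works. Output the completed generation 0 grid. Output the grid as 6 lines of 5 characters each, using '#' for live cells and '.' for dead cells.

Hidden generation-0 cells (in order): (1,0), (3,4).
A hidden cell only influences target cells in its own 3x3 neighborhood. Try each of the 2^2 = 4 assignments, step the completed generation 0 forward once under B3/S23, and compare with the target:
  (1,0)=. (3,4)=. -> step reproduces the target at every cell -> ACCEPT
  (1,0)=. (3,4)=# -> step gives (2,3)='#' but target has '.' -> reject
  (1,0)=# (3,4)=. -> step gives (0,1)='#' but target has '.' -> reject
  (1,0)=# (3,4)=# -> step gives (0,1)='#' but target has '.' -> reject
Unique solution: (1,0)=dead, (3,4)=dead.
Check: live-neighbor counts of every cell in the completed generation 0:
02231
13321
11321
12210
23110
12210
Applying B3/S23 to generation 0 with these counts gives:
..##.
.###.
..#..
.....
.#...
.#...
which matches the target exactly.

Answer: ..#..
..##.
.#...
.....
..#..
##...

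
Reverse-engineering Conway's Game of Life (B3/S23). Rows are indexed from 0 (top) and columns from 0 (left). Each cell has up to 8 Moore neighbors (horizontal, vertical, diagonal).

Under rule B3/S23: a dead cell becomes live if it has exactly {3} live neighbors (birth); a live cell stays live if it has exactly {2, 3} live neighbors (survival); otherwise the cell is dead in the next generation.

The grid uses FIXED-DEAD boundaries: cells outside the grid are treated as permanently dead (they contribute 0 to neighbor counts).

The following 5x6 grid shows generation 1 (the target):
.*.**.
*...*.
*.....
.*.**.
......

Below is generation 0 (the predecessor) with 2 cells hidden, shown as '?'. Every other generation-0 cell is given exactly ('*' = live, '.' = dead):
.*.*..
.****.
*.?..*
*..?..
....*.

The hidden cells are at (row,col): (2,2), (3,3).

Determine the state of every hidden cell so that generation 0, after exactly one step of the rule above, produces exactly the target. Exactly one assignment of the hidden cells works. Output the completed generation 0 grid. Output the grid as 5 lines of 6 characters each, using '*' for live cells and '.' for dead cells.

Answer: .*.*..
.****.
*.*..*
*..*..
....*.

Derivation:
Hidden generation-0 cells (in order): (2,2), (3,3).
A hidden cell only influences target cells in its own 3x3 neighborhood. Try each of the 2^2 = 4 assignments, step the completed generation 0 forward once under B3/S23, and compare with the target:
  (2,2)=. (3,3)=. -> step gives (1,1)='*' but target has '.' -> reject
  (2,2)=. (3,3)=* -> step gives (1,1)='*' but target has '.' -> reject
  (2,2)=* (3,3)=. -> step gives (2,2)='*' but target has '.' -> reject
  (2,2)=* (3,3)=* -> step reproduces the target at every cell -> ACCEPT
Unique solution: (2,2)=live, (3,3)=live.
Check: live-neighbor counts of every cell in the completed generation 0:
225331
345432
254541
132232
111211
Applying B3/S23 to generation 0 with these counts gives:
.*.**.
*...*.
*.....
.*.**.
......
which matches the target exactly.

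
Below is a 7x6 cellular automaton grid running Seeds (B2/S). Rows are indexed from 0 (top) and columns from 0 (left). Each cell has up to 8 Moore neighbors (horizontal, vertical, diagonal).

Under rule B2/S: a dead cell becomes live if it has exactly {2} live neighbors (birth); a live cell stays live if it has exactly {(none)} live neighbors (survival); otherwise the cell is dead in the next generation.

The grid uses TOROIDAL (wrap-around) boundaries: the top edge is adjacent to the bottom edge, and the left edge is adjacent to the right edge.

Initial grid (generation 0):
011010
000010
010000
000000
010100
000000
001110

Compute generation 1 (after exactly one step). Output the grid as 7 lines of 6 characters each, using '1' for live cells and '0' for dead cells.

Simulating step by step:
Generation 0 (given above): 10 live cells
Generation 1: 7 live cells
(generation 1 grid is the final answer)

Answer: 000000
100001
000000
110000
001000
010000
000001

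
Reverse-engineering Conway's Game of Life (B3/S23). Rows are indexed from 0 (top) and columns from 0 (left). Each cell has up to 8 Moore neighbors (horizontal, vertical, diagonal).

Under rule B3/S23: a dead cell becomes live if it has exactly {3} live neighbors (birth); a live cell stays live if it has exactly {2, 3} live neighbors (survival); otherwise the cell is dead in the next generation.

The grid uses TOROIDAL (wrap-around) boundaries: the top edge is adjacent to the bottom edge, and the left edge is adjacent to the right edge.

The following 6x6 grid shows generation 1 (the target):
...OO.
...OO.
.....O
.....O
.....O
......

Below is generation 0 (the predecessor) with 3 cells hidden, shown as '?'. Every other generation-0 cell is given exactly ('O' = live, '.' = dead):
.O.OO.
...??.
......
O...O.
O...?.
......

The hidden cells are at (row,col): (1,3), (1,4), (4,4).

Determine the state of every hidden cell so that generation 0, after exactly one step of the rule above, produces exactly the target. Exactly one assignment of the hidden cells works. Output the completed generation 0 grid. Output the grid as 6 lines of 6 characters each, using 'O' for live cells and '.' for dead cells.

Answer: .O.OO.
....O.
......
O...O.
O.....
......

Derivation:
Hidden generation-0 cells (in order): (1,3), (1,4), (4,4).
A hidden cell only influences target cells in its own 3x3 neighborhood. Try each of the 2^3 = 8 assignments, step the completed generation 0 forward once under B3/S23, and compare with the target:
  (1,3)=. (1,4)=. (4,4)=. -> step gives (0,3)='.' but target has 'O' -> reject
  (1,3)=. (1,4)=. (4,4)=O -> step gives (0,3)='.' but target has 'O' -> reject
  (1,3)=. (1,4)=O (4,4)=. -> step reproduces the target at every cell -> ACCEPT
  (1,3)=. (1,4)=O (4,4)=O -> step gives (3,5)='.' but target has 'O' -> reject
  (1,3)=O (1,4)=. (4,4)=. -> step gives (0,2)='O' but target has '.' -> reject
  (1,3)=O (1,4)=. (4,4)=O -> step gives (0,2)='O' but target has '.' -> reject
  (1,3)=O (1,4)=O (4,4)=. -> step gives (0,2)='O' but target has '.' -> reject
  (1,3)=O (1,4)=O (4,4)=O -> step gives (0,2)='O' but target has '.' -> reject
Unique solution: (1,3)=dead, (1,4)=live, (4,4)=dead.
Check: live-neighbor counts of every cell in the completed generation 0:
102222
112322
110223
120103
120113
222222
Applying B3/S23 to generation 0 with these counts gives:
...OO.
...OO.
.....O
.....O
.....O
......
which matches the target exactly.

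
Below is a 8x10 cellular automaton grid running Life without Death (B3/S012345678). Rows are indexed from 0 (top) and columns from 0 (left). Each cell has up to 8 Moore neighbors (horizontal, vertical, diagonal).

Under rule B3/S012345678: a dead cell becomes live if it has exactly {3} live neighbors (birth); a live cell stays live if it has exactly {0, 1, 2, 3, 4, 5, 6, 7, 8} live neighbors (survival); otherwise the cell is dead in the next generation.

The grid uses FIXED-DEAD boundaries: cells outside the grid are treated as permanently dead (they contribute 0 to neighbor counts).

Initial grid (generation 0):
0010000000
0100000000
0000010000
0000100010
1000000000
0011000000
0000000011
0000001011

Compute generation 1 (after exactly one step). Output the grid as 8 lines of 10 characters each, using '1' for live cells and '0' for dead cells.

Answer: 0010000000
0100000000
0000010000
0000100010
1001000000
0011000000
0000000111
0000001111

Derivation:
Simulating step by step:
Generation 0 (given above): 13 live cells
Generation 1: 16 live cells
(generation 1 grid is the final answer)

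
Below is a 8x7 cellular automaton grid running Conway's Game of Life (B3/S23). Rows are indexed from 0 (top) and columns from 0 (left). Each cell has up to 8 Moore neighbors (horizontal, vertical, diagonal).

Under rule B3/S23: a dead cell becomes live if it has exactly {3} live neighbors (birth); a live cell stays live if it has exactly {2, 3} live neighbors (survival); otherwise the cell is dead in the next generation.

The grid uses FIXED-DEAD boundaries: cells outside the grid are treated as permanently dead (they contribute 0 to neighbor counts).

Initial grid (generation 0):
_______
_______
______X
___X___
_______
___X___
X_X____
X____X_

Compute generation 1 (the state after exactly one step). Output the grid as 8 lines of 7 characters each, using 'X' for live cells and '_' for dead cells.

Answer: _______
_______
_______
_______
_______
_______
_X_____
_X_____

Derivation:
Simulating step by step:
Generation 0 (given above): 7 live cells
Generation 1: 2 live cells
(generation 1 grid is the final answer)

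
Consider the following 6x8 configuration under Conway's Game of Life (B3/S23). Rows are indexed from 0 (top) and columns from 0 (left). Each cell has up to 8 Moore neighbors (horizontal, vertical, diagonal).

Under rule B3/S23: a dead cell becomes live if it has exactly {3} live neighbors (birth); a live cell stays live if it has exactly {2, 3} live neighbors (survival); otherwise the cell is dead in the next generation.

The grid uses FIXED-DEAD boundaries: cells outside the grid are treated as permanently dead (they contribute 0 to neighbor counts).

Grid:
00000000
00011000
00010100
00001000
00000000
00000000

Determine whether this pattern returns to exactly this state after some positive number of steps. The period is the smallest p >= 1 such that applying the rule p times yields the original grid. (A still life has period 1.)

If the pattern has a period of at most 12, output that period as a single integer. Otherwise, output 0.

Answer: 1

Derivation:
Simulating and comparing each generation to the original:
Gen 0 (original, given above): 5 live cells
Gen 1: 5 live cells, MATCHES original -> period = 1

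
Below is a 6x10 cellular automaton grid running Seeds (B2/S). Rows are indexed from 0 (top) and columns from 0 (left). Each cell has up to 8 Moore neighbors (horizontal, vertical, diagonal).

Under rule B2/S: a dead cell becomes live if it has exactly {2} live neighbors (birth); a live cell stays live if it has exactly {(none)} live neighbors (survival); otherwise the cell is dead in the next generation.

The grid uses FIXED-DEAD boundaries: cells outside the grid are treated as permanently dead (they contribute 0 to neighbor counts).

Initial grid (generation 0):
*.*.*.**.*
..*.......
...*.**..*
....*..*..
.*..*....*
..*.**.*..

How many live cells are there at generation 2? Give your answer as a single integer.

Simulating step by step:
Generation 0 (given above): 20 live cells
Generation 1: 13 live cells
.....*..*.
.........*
..*....**.
..*......*
..*....*..
.*....*.*.
Generation 2: 9 live cells
.........*
......*...
.*.*......
......*...
...*..*..*
..*.......
Population at generation 2: 9

Answer: 9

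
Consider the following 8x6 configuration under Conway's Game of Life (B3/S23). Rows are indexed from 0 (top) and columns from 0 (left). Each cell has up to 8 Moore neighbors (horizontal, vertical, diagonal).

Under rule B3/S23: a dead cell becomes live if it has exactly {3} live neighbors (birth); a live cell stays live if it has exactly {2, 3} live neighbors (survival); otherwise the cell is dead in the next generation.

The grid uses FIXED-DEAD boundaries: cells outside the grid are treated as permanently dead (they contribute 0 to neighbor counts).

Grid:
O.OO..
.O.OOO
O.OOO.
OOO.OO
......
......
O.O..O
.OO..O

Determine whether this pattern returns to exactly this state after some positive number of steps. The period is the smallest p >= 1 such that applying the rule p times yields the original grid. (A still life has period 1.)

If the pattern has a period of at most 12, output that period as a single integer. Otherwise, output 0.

Answer: 0

Derivation:
Simulating and comparing each generation to the original:
Gen 0 (original, given above): 22 live cells
Gen 1: 14 live cells, differs from original
Gen 2: 13 live cells, differs from original
Gen 3: 14 live cells, differs from original
Gen 4: 18 live cells, differs from original
Gen 5: 17 live cells, differs from original
Gen 6: 16 live cells, differs from original
Gen 7: 17 live cells, differs from original
Gen 8: 15 live cells, differs from original
Gen 9: 15 live cells, differs from original
Gen 10: 17 live cells, differs from original
Gen 11: 18 live cells, differs from original
Gen 12: 18 live cells, differs from original
No period found within 12 steps.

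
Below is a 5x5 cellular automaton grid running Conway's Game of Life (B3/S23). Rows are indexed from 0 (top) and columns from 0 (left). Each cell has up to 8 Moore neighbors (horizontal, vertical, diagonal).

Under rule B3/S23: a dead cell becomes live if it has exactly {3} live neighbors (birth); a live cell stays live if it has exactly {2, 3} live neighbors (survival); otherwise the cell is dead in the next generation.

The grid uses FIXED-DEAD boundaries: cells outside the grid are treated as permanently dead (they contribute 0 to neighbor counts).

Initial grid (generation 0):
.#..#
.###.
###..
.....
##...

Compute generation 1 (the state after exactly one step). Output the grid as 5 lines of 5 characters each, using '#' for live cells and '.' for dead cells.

Answer: .#.#.
...#.
#..#.
..#..
.....

Derivation:
Simulating step by step:
Generation 0 (given above): 10 live cells
Generation 1: 6 live cells
(generation 1 grid is the final answer)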